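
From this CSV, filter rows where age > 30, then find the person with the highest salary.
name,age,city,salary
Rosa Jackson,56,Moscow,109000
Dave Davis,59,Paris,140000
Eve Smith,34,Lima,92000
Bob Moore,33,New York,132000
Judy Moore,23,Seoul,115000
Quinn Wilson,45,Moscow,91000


Filter: age > 30
Sort by: salary (descending)

Filtered records (5):
  Dave Davis, age 59, salary $140000
  Bob Moore, age 33, salary $132000
  Rosa Jackson, age 56, salary $109000
  Eve Smith, age 34, salary $92000
  Quinn Wilson, age 45, salary $91000

Highest salary: Dave Davis ($140000)

Dave Davis


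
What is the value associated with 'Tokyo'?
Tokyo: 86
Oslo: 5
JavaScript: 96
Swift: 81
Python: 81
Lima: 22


Looking up key 'Tokyo'
Value: 86

86


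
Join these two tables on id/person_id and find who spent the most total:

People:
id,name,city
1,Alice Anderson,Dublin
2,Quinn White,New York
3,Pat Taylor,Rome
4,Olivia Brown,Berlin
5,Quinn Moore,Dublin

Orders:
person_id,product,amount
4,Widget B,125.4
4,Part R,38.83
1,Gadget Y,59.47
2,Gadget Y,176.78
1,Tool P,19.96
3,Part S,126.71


Join on: people.id = orders.person_id

Joined rows:
  Olivia Brown (Berlin) bought Widget B for $125.4
  Olivia Brown (Berlin) bought Part R for $38.83
  Alice Anderson (Dublin) bought Gadget Y for $59.47
  Quinn White (New York) bought Gadget Y for $176.78
  Alice Anderson (Dublin) bought Tool P for $19.96
  Pat Taylor (Rome) bought Part S for $126.71

Total per person:
  Quinn White: $176.78
  Olivia Brown: $164.23
  Pat Taylor: $126.71
  Alice Anderson: $79.43

Top spender: Quinn White ($176.78)

Quinn White ($176.78)


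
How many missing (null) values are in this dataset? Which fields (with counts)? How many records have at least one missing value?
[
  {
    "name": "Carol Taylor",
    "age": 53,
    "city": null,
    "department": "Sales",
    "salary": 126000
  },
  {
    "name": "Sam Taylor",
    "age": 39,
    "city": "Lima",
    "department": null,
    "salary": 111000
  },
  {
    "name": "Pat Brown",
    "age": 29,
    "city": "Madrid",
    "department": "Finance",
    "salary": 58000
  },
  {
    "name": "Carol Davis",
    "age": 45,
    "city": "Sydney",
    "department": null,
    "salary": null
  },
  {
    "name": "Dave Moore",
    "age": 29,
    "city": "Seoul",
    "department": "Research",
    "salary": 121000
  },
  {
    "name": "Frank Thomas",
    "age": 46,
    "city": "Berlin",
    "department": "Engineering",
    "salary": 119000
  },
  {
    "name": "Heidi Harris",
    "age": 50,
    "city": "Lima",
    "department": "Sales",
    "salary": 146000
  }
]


Checking for missing (null) values in 7 records:

  Carol Taylor: city
  Sam Taylor: department
  Pat Brown: complete
  Carol Davis: department, salary
  Dave Moore: complete
  Frank Thomas: complete
  Heidi Harris: complete

Per field:
  name: 0 missing
  age: 0 missing
  city: 1 missing
  department: 2 missing
  salary: 1 missing

Total missing values: 4
Records with any missing: 3

4 missing values (city: 1, department: 2, salary: 1); 3 incomplete records


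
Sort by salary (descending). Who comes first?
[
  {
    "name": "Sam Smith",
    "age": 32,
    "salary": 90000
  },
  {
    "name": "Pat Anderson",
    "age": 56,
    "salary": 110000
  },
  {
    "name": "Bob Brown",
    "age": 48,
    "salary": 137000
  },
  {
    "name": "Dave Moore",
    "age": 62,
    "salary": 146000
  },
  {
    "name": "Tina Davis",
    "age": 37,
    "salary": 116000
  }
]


Sort by: salary (descending)

Sorted order:
  1. Dave Moore (salary = 146000)
  2. Bob Brown (salary = 137000)
  3. Tina Davis (salary = 116000)
  4. Pat Anderson (salary = 110000)
  5. Sam Smith (salary = 90000)

First: Dave Moore

Dave Moore


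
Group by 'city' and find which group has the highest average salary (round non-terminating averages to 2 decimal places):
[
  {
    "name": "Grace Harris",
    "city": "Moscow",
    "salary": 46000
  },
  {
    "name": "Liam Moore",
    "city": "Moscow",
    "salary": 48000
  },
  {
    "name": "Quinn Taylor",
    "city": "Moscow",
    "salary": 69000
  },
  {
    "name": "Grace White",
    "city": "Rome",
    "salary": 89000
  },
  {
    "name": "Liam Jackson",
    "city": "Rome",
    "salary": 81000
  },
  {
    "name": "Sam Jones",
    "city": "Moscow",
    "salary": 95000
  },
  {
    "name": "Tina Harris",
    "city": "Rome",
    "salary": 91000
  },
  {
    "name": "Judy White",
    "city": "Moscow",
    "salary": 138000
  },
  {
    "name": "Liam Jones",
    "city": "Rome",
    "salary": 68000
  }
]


Group by: city

Groups:
  Moscow: 5 people, avg salary = 396000/5 = $79200
  Rome: 4 people, avg salary = 329000/4 = $82250

Highest average salary: Rome ($82250)

Rome ($82250)


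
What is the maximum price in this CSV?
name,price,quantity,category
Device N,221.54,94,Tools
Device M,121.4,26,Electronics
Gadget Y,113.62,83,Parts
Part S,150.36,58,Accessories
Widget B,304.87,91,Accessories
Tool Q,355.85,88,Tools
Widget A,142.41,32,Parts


Computing maximum price:
Values: [221.54, 121.4, 113.62, 150.36, 304.87, 355.85, 142.41]
Max = 355.85

355.85


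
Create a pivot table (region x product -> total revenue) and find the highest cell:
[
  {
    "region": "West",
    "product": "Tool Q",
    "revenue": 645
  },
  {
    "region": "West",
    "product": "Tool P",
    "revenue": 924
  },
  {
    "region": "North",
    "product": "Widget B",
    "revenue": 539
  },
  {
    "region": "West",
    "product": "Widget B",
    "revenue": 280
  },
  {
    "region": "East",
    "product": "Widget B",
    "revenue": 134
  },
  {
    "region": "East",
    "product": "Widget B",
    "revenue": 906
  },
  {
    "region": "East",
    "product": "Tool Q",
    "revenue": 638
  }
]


Pivot: region (rows) x product (columns) -> total revenue

     Tool P        Tool Q        Widget B    
East             0           638          1040  
North            0             0           539  
West           924           645           280  

Highest: East / Widget B = $1040

East / Widget B = $1040


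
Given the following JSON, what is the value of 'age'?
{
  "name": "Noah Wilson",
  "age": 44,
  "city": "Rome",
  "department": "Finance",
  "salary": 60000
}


Looking up field 'age'
Value: 44

44


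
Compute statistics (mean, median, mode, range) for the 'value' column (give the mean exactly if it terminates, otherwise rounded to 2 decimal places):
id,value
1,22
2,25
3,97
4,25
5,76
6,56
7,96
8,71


Data: [22, 25, 97, 25, 76, 56, 96, 71]
Count: 8
Sum: 468
Mean: 468/8 = 58.5
Sorted: [22, 25, 25, 56, 71, 76, 96, 97]
Median: 63.5
Mode: 25 (2 times)
Range: 97 - 22 = 75
Min: 22, Max: 97

mean=58.5, median=63.5, mode=25, range=75


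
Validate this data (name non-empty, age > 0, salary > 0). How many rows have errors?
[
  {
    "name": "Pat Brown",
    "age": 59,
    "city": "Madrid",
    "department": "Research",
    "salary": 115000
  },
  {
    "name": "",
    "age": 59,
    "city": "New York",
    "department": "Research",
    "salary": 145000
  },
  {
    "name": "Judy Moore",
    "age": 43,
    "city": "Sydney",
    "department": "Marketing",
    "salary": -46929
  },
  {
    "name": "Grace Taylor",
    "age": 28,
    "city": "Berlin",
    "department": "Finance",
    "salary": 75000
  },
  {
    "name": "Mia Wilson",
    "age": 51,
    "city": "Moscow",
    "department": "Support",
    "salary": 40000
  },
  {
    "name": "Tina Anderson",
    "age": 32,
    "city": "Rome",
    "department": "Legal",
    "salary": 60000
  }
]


Validating 6 records:
Rules: name non-empty, age > 0, salary > 0

  Row 1 (Pat Brown): OK
  Row 2 (???): empty name
  Row 3 (Judy Moore): negative salary: -46929
  Row 4 (Grace Taylor): OK
  Row 5 (Mia Wilson): OK
  Row 6 (Tina Anderson): OK

Total errors: 2

2 errors


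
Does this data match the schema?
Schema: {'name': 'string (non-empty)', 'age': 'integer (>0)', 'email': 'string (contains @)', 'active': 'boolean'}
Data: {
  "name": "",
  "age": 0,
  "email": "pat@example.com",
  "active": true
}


Validating each field against schema:
  name: FAIL ("" is an empty string)
  age: FAIL (0 is not > 0)
  email: OK (string with @)
  active: OK (boolean)

Result: INVALID (2 errors: name, age)

INVALID (2 errors: name, age)


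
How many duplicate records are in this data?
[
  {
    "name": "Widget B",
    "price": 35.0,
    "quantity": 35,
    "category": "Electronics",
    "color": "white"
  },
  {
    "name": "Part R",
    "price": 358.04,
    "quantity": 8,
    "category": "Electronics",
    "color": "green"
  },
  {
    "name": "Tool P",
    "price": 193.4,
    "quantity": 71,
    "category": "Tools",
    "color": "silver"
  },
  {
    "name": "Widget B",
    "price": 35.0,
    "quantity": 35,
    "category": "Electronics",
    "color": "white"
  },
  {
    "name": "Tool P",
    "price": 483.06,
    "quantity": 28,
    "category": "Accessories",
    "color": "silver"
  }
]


Checking 5 records for duplicates:

  Row 1: Widget B ($35.0, qty 35)
  Row 2: Part R ($358.04, qty 8)
  Row 3: Tool P ($193.4, qty 71)
  Row 4: Widget B ($35.0, qty 35) <-- DUPLICATE
  Row 5: Tool P ($483.06, qty 28)

Duplicates found: 1
Unique records: 4

1 duplicates, 4 unique


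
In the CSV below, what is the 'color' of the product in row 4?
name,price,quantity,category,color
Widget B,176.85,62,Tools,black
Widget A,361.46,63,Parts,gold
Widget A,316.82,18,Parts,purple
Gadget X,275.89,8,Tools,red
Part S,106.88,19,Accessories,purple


Query: Row 4 ('Gadget X'), column 'color'
Value: red

red


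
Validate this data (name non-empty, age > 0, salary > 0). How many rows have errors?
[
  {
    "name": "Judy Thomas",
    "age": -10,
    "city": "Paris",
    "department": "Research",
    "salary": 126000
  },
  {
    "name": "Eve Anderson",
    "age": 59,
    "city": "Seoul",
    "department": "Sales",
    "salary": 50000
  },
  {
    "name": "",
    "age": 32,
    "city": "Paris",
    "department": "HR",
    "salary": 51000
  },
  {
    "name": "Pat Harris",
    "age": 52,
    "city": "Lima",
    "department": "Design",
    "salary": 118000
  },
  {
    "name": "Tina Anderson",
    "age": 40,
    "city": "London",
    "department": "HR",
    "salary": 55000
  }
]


Validating 5 records:
Rules: name non-empty, age > 0, salary > 0

  Row 1 (Judy Thomas): negative age: -10
  Row 2 (Eve Anderson): OK
  Row 3 (???): empty name
  Row 4 (Pat Harris): OK
  Row 5 (Tina Anderson): OK

Total errors: 2

2 errors


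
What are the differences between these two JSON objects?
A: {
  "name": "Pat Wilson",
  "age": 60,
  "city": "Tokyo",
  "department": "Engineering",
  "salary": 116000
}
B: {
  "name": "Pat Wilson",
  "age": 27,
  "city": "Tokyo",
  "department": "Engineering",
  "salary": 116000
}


Comparing each field (in key order):
  name: same
  age: DIFFERENT
  city: same
  department: same
  salary: same
Differences:
  age: 60 -> 27

1 field(s) changed

1 change: age


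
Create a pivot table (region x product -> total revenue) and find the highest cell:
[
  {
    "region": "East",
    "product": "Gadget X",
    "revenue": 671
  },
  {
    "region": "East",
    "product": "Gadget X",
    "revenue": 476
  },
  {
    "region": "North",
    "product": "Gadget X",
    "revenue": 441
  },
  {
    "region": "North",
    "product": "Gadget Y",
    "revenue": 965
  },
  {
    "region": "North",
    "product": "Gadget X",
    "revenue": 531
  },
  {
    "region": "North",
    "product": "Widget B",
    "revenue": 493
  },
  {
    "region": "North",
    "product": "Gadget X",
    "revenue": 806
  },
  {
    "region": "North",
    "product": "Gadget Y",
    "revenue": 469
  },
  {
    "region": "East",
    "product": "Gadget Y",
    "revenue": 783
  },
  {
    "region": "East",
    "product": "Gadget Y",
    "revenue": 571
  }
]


Pivot: region (rows) x product (columns) -> total revenue

     Gadget X      Gadget Y      Widget B    
East          1147          1354             0  
North         1778          1434           493  

Highest: North / Gadget X = $1778

North / Gadget X = $1778


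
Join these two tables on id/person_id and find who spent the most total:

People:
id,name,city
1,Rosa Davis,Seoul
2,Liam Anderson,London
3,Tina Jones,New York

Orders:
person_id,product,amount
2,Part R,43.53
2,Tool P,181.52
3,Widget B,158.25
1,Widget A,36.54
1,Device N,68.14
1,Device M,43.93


Join on: people.id = orders.person_id

Joined rows:
  Liam Anderson (London) bought Part R for $43.53
  Liam Anderson (London) bought Tool P for $181.52
  Tina Jones (New York) bought Widget B for $158.25
  Rosa Davis (Seoul) bought Widget A for $36.54
  Rosa Davis (Seoul) bought Device N for $68.14
  Rosa Davis (Seoul) bought Device M for $43.93

Total per person:
  Liam Anderson: $225.05
  Tina Jones: $158.25
  Rosa Davis: $148.61

Top spender: Liam Anderson ($225.05)

Liam Anderson ($225.05)


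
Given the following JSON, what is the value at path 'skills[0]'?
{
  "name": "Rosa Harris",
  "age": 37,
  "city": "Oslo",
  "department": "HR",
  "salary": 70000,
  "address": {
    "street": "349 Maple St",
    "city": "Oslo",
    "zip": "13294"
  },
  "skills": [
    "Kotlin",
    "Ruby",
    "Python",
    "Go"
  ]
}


Query: skills[0]
Path: skills -> first element
Value: Kotlin

Kotlin


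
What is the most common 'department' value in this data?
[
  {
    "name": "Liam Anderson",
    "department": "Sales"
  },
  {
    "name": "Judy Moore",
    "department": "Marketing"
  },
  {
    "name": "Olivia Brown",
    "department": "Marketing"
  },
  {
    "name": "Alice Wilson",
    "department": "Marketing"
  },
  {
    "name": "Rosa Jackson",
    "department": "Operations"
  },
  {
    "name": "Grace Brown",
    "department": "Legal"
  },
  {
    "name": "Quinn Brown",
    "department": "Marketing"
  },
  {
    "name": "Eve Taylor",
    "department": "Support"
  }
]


Counting 'department' values across 8 records:

  Marketing: 4 ####
  Sales: 1 #
  Operations: 1 #
  Legal: 1 #
  Support: 1 #

Most common: Marketing (4 times)

Marketing (4 times)


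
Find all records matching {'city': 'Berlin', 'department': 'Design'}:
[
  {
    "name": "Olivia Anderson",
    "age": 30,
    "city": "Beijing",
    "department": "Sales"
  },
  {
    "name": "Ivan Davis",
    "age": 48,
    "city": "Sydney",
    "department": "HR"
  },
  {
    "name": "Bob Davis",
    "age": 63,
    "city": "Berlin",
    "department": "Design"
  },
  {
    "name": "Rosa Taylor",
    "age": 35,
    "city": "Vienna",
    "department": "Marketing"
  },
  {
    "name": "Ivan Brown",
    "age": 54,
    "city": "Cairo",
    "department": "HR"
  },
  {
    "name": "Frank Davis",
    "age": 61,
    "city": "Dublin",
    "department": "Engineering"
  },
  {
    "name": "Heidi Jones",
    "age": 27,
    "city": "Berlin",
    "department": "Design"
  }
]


Search criteria: {'city': 'Berlin', 'department': 'Design'}

Checking 7 records:
  Olivia Anderson: {city: Beijing, department: Sales}
  Ivan Davis: {city: Sydney, department: HR}
  Bob Davis: {city: Berlin, department: Design} <-- MATCH
  Rosa Taylor: {city: Vienna, department: Marketing}
  Ivan Brown: {city: Cairo, department: HR}
  Frank Davis: {city: Dublin, department: Engineering}
  Heidi Jones: {city: Berlin, department: Design} <-- MATCH

Matches: ["Bob Davis", "Heidi Jones"]

["Bob Davis", "Heidi Jones"]


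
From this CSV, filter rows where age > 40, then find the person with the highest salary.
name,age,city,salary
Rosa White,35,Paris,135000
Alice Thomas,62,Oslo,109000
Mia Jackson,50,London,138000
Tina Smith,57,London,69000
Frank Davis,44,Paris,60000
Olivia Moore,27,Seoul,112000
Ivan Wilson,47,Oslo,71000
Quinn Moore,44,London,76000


Filter: age > 40
Sort by: salary (descending)

Filtered records (6):
  Mia Jackson, age 50, salary $138000
  Alice Thomas, age 62, salary $109000
  Quinn Moore, age 44, salary $76000
  Ivan Wilson, age 47, salary $71000
  Tina Smith, age 57, salary $69000
  Frank Davis, age 44, salary $60000

Highest salary: Mia Jackson ($138000)

Mia Jackson


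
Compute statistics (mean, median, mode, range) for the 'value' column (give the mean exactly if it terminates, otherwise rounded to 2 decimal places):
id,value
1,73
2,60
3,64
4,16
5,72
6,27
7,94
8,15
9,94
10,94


Data: [73, 60, 64, 16, 72, 27, 94, 15, 94, 94]
Count: 10
Sum: 609
Mean: 609/10 = 60.9
Sorted: [15, 16, 27, 60, 64, 72, 73, 94, 94, 94]
Median: 68.0
Mode: 94 (3 times)
Range: 94 - 15 = 79
Min: 15, Max: 94

mean=60.9, median=68.0, mode=94, range=79


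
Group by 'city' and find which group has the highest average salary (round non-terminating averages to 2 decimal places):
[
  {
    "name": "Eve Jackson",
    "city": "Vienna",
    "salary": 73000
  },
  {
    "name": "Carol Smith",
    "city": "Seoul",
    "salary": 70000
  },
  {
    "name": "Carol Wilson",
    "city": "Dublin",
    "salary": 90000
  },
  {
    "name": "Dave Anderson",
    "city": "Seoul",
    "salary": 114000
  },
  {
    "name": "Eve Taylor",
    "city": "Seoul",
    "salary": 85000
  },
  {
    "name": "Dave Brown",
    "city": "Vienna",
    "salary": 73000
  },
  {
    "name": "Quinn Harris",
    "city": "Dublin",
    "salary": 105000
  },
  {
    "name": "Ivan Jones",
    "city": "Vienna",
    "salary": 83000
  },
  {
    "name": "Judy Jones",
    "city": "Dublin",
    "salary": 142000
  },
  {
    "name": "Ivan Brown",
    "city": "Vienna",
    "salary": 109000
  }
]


Group by: city

Groups:
  Dublin: 3 people, avg salary = 337000/3 ≈ $112333.33
  Seoul: 3 people, avg salary = 269000/3 ≈ $89666.67
  Vienna: 4 people, avg salary = 338000/4 = $84500

Highest average salary: Dublin (≈$112333.33)

Dublin (≈$112333.33)


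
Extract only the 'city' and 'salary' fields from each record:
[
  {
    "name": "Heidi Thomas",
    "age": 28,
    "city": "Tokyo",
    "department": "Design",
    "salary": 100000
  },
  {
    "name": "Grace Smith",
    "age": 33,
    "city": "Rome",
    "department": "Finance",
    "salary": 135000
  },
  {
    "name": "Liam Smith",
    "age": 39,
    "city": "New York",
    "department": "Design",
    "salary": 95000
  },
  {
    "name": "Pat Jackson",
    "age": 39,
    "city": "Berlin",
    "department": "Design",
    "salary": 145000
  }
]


Original: 4 records with fields: name, age, city, department, salary
Keep: ['city', 'salary']
Drop: ['name', 'age', 'department']
Result: 4 records, 2 fields each

[
  {
    "city": "Tokyo",
    "salary": 100000
  },
  {
    "city": "Rome",
    "salary": 135000
  },
  {
    "city": "New York",
    "salary": 95000
  },
  {
    "city": "Berlin",
    "salary": 145000
  }
]


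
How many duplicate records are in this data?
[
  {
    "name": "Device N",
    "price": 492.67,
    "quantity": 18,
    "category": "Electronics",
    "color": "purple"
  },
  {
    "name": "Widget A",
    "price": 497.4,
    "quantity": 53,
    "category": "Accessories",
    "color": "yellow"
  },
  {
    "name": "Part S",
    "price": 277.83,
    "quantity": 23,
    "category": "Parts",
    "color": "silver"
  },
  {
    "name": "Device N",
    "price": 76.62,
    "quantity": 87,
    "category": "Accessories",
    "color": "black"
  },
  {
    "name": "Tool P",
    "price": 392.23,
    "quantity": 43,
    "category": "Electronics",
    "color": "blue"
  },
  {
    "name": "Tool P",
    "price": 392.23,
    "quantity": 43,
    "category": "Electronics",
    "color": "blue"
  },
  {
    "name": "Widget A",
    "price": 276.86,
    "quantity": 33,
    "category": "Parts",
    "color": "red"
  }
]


Checking 7 records for duplicates:

  Row 1: Device N ($492.67, qty 18)
  Row 2: Widget A ($497.4, qty 53)
  Row 3: Part S ($277.83, qty 23)
  Row 4: Device N ($76.62, qty 87)
  Row 5: Tool P ($392.23, qty 43)
  Row 6: Tool P ($392.23, qty 43) <-- DUPLICATE
  Row 7: Widget A ($276.86, qty 33)

Duplicates found: 1
Unique records: 6

1 duplicates, 6 unique


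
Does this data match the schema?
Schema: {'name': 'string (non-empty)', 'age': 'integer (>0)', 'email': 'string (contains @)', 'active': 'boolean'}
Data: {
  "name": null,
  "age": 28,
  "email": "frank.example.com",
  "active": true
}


Validating each field against schema:
  name: FAIL (null is not a string)
  age: OK (positive integer)
  email: FAIL ("frank.example.com" does not contain @)
  active: OK (boolean)

Result: INVALID (2 errors: name, email)

INVALID (2 errors: name, email)


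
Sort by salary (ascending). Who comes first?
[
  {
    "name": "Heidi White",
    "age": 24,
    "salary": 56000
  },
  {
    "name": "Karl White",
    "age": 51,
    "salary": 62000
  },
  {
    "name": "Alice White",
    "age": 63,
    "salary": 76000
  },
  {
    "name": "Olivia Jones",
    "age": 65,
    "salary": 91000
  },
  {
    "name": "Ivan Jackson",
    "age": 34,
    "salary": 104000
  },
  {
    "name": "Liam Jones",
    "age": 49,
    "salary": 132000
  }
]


Sort by: salary (ascending)

Sorted order:
  1. Heidi White (salary = 56000)
  2. Karl White (salary = 62000)
  3. Alice White (salary = 76000)
  4. Olivia Jones (salary = 91000)
  5. Ivan Jackson (salary = 104000)
  6. Liam Jones (salary = 132000)

First: Heidi White

Heidi White


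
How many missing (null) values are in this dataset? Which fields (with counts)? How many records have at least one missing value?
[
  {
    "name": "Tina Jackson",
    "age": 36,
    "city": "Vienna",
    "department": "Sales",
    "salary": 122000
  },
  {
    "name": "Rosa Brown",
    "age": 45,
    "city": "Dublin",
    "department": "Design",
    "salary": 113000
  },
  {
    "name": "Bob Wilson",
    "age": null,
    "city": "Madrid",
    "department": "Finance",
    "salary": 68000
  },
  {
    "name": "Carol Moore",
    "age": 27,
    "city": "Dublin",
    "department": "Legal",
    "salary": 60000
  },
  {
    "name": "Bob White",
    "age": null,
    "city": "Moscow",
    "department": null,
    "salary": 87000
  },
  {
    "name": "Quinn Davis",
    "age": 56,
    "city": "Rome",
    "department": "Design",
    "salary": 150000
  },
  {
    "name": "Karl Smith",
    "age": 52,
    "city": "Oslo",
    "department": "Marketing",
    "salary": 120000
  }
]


Checking for missing (null) values in 7 records:

  Tina Jackson: complete
  Rosa Brown: complete
  Bob Wilson: age
  Carol Moore: complete
  Bob White: age, department
  Quinn Davis: complete
  Karl Smith: complete

Per field:
  name: 0 missing
  age: 2 missing
  city: 0 missing
  department: 1 missing
  salary: 0 missing

Total missing values: 3
Records with any missing: 2

3 missing values (age: 2, department: 1); 2 incomplete records


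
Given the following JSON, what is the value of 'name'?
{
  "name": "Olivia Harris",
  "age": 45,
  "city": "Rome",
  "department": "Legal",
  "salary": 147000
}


Looking up field 'name'
Value: Olivia Harris

Olivia Harris


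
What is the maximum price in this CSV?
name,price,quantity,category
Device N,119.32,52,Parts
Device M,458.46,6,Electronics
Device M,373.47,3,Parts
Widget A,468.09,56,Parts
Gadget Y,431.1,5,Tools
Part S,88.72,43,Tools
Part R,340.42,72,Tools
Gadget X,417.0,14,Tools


Computing maximum price:
Values: [119.32, 458.46, 373.47, 468.09, 431.1, 88.72, 340.42, 417.0]
Max = 468.09

468.09


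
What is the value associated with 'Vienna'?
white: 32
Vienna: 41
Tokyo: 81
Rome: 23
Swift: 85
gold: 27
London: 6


Looking up key 'Vienna'
Value: 41

41


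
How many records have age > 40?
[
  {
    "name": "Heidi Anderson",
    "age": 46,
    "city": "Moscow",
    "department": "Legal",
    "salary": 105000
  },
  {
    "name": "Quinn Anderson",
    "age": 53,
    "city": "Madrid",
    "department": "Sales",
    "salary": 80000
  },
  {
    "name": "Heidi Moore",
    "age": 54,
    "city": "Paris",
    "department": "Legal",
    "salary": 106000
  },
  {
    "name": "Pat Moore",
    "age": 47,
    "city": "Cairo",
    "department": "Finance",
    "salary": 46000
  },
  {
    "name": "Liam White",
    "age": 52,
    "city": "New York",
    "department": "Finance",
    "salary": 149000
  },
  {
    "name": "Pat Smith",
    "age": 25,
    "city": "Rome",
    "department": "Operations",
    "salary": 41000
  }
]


Data: 6 records
Condition: age > 40

Checking each record:
  Heidi Anderson: 46 MATCH
  Quinn Anderson: 53 MATCH
  Heidi Moore: 54 MATCH
  Pat Moore: 47 MATCH
  Liam White: 52 MATCH
  Pat Smith: 25

Count: 5

5


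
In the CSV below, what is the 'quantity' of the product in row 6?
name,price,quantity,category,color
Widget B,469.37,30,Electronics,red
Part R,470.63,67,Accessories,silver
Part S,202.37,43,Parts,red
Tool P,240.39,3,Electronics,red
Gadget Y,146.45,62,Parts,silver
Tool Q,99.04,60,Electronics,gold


Query: Row 6 ('Tool Q'), column 'quantity'
Value: 60

60


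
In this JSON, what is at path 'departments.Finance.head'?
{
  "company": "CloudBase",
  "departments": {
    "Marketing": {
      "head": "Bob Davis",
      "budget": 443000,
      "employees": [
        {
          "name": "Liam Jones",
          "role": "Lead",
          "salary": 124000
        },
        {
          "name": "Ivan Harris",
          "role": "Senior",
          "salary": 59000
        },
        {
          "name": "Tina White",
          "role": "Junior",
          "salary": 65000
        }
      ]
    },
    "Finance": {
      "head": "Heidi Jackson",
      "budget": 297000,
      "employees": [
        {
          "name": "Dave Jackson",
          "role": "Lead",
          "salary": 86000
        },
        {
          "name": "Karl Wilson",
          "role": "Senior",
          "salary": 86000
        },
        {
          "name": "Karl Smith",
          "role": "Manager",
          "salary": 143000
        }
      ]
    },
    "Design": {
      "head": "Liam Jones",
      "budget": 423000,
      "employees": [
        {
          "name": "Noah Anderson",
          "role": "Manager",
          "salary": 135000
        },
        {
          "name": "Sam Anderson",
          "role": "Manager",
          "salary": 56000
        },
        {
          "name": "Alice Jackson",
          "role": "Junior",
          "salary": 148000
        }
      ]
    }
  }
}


Path: departments.Finance.head

Navigate:
  -> departments
  -> Finance
  -> head = 'Heidi Jackson'

Heidi Jackson


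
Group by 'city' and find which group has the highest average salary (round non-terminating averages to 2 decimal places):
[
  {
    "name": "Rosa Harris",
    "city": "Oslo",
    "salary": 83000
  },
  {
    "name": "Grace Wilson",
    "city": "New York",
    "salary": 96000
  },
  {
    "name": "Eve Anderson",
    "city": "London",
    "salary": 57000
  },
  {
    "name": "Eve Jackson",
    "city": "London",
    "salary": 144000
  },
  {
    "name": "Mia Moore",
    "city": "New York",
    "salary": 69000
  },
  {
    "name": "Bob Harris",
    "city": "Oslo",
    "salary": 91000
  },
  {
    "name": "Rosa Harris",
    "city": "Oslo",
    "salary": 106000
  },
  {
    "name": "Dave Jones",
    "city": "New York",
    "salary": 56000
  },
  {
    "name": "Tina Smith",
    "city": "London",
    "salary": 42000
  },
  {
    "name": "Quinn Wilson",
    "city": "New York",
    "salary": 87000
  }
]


Group by: city

Groups:
  London: 3 people, avg salary = 243000/3 = $81000
  New York: 4 people, avg salary = 308000/4 = $77000
  Oslo: 3 people, avg salary = 280000/3 ≈ $93333.33

Highest average salary: Oslo (≈$93333.33)

Oslo (≈$93333.33)


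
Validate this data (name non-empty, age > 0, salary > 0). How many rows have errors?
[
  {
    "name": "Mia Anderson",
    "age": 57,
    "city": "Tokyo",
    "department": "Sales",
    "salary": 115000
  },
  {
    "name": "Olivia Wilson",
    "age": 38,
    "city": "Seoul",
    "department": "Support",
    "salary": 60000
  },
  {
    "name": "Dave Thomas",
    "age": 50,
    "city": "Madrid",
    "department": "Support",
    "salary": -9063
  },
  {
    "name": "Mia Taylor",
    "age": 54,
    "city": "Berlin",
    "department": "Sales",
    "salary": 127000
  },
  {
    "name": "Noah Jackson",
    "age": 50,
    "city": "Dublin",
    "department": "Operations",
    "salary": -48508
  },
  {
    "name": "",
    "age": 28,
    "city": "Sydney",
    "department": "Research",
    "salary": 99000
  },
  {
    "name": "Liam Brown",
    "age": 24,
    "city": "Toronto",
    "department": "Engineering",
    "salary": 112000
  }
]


Validating 7 records:
Rules: name non-empty, age > 0, salary > 0

  Row 1 (Mia Anderson): OK
  Row 2 (Olivia Wilson): OK
  Row 3 (Dave Thomas): negative salary: -9063
  Row 4 (Mia Taylor): OK
  Row 5 (Noah Jackson): negative salary: -48508
  Row 6 (???): empty name
  Row 7 (Liam Brown): OK

Total errors: 3

3 errors


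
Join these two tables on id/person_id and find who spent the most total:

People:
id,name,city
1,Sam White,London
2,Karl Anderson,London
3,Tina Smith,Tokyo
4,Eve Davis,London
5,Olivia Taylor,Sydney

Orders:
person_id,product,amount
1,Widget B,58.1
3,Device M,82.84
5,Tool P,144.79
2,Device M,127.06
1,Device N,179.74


Join on: people.id = orders.person_id

Joined rows:
  Sam White (London) bought Widget B for $58.1
  Tina Smith (Tokyo) bought Device M for $82.84
  Olivia Taylor (Sydney) bought Tool P for $144.79
  Karl Anderson (London) bought Device M for $127.06
  Sam White (London) bought Device N for $179.74

Total per person:
  Sam White: $237.84
  Olivia Taylor: $144.79
  Karl Anderson: $127.06
  Tina Smith: $82.84

Top spender: Sam White ($237.84)

Sam White ($237.84)


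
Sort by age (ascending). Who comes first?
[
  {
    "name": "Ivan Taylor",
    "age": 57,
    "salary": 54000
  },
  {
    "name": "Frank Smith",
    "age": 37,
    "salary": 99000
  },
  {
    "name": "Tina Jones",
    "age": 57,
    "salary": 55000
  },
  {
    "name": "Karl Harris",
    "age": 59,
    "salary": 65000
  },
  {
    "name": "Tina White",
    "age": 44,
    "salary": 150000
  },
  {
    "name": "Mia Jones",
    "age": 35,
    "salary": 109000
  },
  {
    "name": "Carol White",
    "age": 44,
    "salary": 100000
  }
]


Sort by: age (ascending)

Sorted order:
  1. Mia Jones (age = 35)
  2. Frank Smith (age = 37)
  3. Tina White (age = 44)
  4. Carol White (age = 44)
  5. Ivan Taylor (age = 57)
  6. Tina Jones (age = 57)
  7. Karl Harris (age = 59)

First: Mia Jones

Mia Jones


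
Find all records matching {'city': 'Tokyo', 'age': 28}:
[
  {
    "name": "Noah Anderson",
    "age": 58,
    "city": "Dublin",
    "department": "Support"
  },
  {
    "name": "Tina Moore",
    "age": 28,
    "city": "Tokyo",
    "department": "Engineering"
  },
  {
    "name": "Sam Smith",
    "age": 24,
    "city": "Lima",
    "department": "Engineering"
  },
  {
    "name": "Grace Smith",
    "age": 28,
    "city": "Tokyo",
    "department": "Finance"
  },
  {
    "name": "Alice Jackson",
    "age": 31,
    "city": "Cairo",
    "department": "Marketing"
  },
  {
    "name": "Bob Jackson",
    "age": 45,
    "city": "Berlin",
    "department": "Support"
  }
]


Search criteria: {'city': 'Tokyo', 'age': 28}

Checking 6 records:
  Noah Anderson: {city: Dublin, age: 58}
  Tina Moore: {city: Tokyo, age: 28} <-- MATCH
  Sam Smith: {city: Lima, age: 24}
  Grace Smith: {city: Tokyo, age: 28} <-- MATCH
  Alice Jackson: {city: Cairo, age: 31}
  Bob Jackson: {city: Berlin, age: 45}

Matches: ["Tina Moore", "Grace Smith"]

["Tina Moore", "Grace Smith"]


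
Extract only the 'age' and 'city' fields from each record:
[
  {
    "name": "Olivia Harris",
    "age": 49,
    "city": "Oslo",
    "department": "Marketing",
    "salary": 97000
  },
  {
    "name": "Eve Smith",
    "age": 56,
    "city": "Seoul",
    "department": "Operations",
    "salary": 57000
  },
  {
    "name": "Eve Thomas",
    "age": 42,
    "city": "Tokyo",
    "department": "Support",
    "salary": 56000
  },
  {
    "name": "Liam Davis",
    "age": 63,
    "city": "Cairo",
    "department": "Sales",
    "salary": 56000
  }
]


Original: 4 records with fields: name, age, city, department, salary
Keep: ['age', 'city']
Drop: ['name', 'department', 'salary']
Result: 4 records, 2 fields each

[
  {
    "age": 49,
    "city": "Oslo"
  },
  {
    "age": 56,
    "city": "Seoul"
  },
  {
    "age": 42,
    "city": "Tokyo"
  },
  {
    "age": 63,
    "city": "Cairo"
  }
]


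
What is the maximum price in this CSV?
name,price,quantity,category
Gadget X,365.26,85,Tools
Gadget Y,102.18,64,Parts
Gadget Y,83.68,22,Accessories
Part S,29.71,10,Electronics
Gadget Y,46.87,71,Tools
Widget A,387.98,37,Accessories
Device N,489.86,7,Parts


Computing maximum price:
Values: [365.26, 102.18, 83.68, 29.71, 46.87, 387.98, 489.86]
Max = 489.86

489.86


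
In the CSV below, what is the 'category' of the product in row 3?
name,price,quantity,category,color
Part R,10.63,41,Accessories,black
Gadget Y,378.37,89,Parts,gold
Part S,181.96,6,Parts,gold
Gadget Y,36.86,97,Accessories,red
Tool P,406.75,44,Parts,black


Query: Row 3 ('Part S'), column 'category'
Value: Parts

Parts


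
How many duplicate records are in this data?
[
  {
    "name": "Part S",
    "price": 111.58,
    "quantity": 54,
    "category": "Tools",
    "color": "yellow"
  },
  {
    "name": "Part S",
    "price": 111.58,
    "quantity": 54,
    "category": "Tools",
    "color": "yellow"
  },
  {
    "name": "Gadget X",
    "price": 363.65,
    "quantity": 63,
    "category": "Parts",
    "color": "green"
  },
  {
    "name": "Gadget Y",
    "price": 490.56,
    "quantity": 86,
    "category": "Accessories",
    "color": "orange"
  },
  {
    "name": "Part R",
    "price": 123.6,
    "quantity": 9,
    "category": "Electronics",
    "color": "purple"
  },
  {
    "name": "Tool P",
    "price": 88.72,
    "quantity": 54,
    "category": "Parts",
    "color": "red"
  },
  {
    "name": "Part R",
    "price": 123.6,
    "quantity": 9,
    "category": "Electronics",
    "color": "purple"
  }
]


Checking 7 records for duplicates:

  Row 1: Part S ($111.58, qty 54)
  Row 2: Part S ($111.58, qty 54) <-- DUPLICATE
  Row 3: Gadget X ($363.65, qty 63)
  Row 4: Gadget Y ($490.56, qty 86)
  Row 5: Part R ($123.6, qty 9)
  Row 6: Tool P ($88.72, qty 54)
  Row 7: Part R ($123.6, qty 9) <-- DUPLICATE

Duplicates found: 2
Unique records: 5

2 duplicates, 5 unique


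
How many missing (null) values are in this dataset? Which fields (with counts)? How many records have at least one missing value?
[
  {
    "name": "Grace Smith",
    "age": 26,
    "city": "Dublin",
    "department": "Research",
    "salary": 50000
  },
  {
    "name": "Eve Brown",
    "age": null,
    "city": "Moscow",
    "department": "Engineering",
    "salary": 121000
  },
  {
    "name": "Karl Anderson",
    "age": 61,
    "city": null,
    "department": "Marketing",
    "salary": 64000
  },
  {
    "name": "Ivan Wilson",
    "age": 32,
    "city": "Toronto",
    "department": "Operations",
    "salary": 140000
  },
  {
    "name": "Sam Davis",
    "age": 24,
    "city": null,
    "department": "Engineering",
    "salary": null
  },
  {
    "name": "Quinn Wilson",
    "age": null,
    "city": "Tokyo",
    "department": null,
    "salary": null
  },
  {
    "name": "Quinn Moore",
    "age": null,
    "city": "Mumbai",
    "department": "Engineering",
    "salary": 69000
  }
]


Checking for missing (null) values in 7 records:

  Grace Smith: complete
  Eve Brown: age
  Karl Anderson: city
  Ivan Wilson: complete
  Sam Davis: city, salary
  Quinn Wilson: age, department, salary
  Quinn Moore: age

Per field:
  name: 0 missing
  age: 3 missing
  city: 2 missing
  department: 1 missing
  salary: 2 missing

Total missing values: 8
Records with any missing: 5

8 missing values (age: 3, city: 2, department: 1, salary: 2); 5 incomplete records


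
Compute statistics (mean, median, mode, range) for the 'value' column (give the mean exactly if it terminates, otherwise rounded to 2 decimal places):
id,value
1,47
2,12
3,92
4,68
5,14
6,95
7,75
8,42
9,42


Data: [47, 12, 92, 68, 14, 95, 75, 42, 42]
Count: 9
Sum: 487
Mean: 487/9 ≈ 54.11 (rounded to 2 decimal places)
Sorted: [12, 14, 42, 42, 47, 68, 75, 92, 95]
Median: 47.0
Mode: 42 (2 times)
Range: 95 - 12 = 83
Min: 12, Max: 95

mean≈54.11, median=47.0, mode=42, range=83


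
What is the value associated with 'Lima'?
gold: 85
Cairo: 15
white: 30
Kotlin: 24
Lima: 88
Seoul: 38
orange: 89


Looking up key 'Lima'
Value: 88

88


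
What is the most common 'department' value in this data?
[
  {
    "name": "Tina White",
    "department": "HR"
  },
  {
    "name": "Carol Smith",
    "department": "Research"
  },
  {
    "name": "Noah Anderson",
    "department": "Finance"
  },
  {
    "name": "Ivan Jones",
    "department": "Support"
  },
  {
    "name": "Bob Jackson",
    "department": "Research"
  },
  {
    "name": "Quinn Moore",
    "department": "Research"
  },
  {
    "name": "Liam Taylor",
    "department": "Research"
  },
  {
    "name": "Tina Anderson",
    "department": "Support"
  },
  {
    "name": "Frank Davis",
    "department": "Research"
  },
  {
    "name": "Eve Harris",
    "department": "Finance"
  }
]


Counting 'department' values across 10 records:

  Research: 5 #####
  Finance: 2 ##
  Support: 2 ##
  HR: 1 #

Most common: Research (5 times)

Research (5 times)


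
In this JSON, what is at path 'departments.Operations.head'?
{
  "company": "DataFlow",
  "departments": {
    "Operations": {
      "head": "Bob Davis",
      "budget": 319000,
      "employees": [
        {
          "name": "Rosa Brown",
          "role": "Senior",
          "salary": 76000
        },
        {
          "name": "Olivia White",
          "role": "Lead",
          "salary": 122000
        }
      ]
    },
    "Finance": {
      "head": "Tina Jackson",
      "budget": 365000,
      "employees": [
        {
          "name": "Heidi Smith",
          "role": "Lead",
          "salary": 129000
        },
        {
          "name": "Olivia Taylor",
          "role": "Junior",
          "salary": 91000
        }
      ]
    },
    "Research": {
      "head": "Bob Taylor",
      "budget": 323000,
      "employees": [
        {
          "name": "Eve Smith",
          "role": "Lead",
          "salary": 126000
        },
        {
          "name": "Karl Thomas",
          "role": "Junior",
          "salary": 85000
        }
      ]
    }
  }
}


Path: departments.Operations.head

Navigate:
  -> departments
  -> Operations
  -> head = 'Bob Davis'

Bob Davis


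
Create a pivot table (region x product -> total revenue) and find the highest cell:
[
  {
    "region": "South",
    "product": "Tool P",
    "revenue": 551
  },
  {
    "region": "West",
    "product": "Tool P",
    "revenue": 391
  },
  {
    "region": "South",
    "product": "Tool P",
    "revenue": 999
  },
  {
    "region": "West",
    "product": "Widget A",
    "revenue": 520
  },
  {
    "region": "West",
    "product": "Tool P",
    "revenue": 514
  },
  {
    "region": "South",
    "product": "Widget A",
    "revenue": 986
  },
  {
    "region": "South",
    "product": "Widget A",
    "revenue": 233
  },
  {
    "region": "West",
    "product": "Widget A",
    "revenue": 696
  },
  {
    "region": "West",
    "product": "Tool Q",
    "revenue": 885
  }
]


Pivot: region (rows) x product (columns) -> total revenue

     Tool P        Tool Q        Widget A    
South         1550             0          1219  
West           905           885          1216  

Highest: South / Tool P = $1550

South / Tool P = $1550


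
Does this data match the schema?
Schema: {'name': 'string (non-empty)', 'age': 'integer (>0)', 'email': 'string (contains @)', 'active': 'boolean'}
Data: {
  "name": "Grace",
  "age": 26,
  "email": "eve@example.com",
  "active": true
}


Validating each field against schema:
  name: OK (non-empty string)
  age: OK (positive integer)
  email: OK (string with @)
  active: OK (boolean)

Result: VALID

VALID


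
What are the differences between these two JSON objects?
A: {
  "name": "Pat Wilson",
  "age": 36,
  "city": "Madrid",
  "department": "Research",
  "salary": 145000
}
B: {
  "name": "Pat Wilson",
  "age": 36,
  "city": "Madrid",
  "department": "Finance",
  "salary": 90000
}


Comparing each field (in key order):
  name: same
  age: same
  city: same
  department: DIFFERENT
  salary: DIFFERENT
Differences:
  department: Research -> Finance
  salary: 145000 -> 90000

2 field(s) changed

2 changes: department, salary


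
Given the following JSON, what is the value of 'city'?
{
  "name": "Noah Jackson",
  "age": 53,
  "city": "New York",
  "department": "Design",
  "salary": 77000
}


Looking up field 'city'
Value: New York

New York
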